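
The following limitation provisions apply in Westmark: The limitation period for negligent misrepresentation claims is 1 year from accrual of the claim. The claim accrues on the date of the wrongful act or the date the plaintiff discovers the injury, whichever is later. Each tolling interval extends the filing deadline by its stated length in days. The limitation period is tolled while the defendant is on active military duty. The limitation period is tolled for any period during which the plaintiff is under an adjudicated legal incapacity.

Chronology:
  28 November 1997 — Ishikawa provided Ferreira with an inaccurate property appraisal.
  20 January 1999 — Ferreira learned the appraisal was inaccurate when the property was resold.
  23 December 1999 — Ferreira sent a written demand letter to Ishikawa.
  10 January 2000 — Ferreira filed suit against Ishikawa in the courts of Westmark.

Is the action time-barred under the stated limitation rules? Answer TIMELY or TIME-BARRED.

The claim accrued on 20 January 1999 — the later of the 28 November 1997 act and the 20 January 1999 discovery.
Adding the 1 year base period to 20 January 1999 gives a deadline of 20 January 2000, before any tolling.
The other events in the timeline have no effect on the limitation period under the stated rules.
Ferreira filed on 10 January 2000, before the 20 January 2000 deadline, so the action is timely.

TIMELY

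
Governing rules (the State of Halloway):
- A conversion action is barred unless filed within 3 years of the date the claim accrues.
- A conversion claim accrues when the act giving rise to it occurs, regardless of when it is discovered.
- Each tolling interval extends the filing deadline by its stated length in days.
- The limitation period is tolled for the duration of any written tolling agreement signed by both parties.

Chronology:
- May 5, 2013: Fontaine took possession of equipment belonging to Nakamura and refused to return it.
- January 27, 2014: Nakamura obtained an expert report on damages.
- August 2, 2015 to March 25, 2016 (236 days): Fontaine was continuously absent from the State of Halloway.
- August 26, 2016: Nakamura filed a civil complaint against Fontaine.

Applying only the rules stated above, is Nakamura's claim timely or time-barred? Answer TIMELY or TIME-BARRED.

TIME-BARRED

The limitation period began to run on May 5, 2013.
3 years from May 5, 2013 is May 5, 2016.
Although the defendant's absence ran from August 2, 2015 to March 25, 2016, the stated rules do not make that a tolling event, so it is disregarded.
None of the other events listed affects the running of the period under the stated rules.
Filing on August 26, 2016 missed the May 5, 2016 deadline — the action is time-barred.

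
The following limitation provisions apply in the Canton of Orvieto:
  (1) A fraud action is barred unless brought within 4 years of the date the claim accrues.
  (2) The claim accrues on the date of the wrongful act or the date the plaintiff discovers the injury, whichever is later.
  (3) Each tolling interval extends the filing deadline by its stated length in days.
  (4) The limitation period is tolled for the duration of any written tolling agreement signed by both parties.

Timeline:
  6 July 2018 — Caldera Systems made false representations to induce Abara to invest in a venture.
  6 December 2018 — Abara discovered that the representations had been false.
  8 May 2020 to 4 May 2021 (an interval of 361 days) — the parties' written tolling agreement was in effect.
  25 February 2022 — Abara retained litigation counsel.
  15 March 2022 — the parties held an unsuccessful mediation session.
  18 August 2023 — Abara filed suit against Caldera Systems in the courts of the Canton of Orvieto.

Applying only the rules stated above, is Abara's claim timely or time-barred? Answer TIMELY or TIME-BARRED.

The claim accrued on 6 December 2018 — the later of the 6 July 2018 act and the 6 December 2018 discovery.
4 years from 6 December 2018 is 6 December 2022.
Because the written tolling agreement ran from 8 May 2020 to 4 May 2021, the deadline is extended by 361 days to 2 December 2023.
The other events in the timeline have no effect on the limitation period under the stated rules.
The 18 August 2023 filing precedes the 2 December 2023 deadline; the claim is timely.

TIMELY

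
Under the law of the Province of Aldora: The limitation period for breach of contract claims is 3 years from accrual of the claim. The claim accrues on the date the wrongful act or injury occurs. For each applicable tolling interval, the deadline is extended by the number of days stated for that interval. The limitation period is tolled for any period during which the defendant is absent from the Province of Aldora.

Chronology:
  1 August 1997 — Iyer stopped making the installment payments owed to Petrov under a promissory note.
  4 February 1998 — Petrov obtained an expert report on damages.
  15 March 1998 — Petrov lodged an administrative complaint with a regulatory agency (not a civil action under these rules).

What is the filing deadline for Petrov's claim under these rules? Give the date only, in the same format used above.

The claim accrued on 1 August 1997, when the wrongful act occurred.
3 years from 1 August 1997 is 1 August 2000.
The other events in the timeline have no effect on the limitation period under the stated rules.

1 August 2000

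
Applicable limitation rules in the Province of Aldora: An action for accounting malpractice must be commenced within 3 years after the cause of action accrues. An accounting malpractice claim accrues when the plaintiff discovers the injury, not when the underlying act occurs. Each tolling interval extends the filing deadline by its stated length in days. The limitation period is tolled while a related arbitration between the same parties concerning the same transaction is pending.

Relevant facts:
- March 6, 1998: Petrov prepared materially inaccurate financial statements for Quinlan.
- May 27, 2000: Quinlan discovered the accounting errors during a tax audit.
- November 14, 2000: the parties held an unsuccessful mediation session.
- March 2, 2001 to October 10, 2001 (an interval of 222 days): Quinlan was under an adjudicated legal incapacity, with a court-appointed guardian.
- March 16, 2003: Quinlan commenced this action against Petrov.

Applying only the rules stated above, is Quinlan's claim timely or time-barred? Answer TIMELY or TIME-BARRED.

Accrual is tied to discovery, so the period began on May 27, 2000 rather than on March 6, 1998 when the act occurred.
3 years from May 27, 2000 is May 27, 2003.
No stated provision tolls the period for the plaintiff's incapacity, so the interval from March 2, 2001 to October 10, 2001 has no effect on the deadline.
Nothing else in the chronology tolls or restarts the period.
Quinlan filed on March 16, 2003, before the May 27, 2003 deadline, so the action is timely.

TIMELY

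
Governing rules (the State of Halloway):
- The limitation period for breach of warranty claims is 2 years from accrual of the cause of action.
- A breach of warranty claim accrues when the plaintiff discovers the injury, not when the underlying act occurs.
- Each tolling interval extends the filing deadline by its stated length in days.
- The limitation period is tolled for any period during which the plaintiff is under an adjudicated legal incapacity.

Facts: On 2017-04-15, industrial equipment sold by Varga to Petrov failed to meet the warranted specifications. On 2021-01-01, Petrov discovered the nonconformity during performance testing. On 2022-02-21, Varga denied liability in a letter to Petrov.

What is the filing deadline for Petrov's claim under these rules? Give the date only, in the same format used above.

2023-01-01

The claim did not accrue until Petrov discovered the injury on 2021-01-01; the 2017-04-15 act date does not start the clock under the stated rule.
The untolled deadline — 2 years after 2021-01-01 — is 2023-01-01.
Nothing else in the chronology tolls or restarts the period.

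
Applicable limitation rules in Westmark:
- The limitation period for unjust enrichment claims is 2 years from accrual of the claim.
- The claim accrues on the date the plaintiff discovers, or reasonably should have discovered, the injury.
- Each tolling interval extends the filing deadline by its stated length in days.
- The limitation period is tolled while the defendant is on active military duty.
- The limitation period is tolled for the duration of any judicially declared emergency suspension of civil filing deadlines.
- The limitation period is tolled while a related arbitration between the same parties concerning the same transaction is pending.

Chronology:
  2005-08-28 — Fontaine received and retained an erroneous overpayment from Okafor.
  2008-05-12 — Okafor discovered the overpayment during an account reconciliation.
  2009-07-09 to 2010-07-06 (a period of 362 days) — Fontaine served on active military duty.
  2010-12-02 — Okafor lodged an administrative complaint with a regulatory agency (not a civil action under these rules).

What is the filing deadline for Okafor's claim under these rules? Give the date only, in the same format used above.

2011-05-09

Under the discovery rule, the claim accrued on 2008-05-12, when Okafor discovered the injury — not on the 2005-08-28 date of the underlying act.
Adding the 2 years base period to 2008-05-12 gives a deadline of 2010-05-12, before any tolling.
The defendant's active military service from 2009-07-09 to 2010-07-06 tolled the period for 362 days, extending the deadline to 2011-05-09.
The other events in the timeline have no effect on the limitation period under the stated rules.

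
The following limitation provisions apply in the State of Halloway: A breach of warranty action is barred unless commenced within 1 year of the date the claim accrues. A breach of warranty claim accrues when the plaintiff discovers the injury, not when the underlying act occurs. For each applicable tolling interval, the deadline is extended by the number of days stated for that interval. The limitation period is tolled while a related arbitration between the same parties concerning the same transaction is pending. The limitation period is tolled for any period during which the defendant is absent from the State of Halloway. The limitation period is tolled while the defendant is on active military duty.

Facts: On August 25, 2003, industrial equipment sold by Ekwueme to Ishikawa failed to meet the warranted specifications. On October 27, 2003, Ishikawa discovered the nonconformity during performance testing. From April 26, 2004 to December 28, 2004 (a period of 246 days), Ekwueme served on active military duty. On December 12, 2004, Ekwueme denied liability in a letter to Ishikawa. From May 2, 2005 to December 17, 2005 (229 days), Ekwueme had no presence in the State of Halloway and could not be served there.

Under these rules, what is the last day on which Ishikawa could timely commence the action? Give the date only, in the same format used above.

February 14, 2006

Accrual is tied to discovery, so the period began on October 27, 2003 rather than on August 25, 2003 when the act occurred.
The untolled deadline — 1 year after October 27, 2003 — is October 27, 2004.
The defendant's active military service from April 26, 2004 to December 28, 2004 tolled the period for 246 days, extending the deadline to June 30, 2005.
Because the defendant's absence from the jurisdiction ran from May 2, 2005 to December 17, 2005, the deadline is extended by 229 days to February 14, 2006.
Nothing else in the chronology tolls or restarts the period.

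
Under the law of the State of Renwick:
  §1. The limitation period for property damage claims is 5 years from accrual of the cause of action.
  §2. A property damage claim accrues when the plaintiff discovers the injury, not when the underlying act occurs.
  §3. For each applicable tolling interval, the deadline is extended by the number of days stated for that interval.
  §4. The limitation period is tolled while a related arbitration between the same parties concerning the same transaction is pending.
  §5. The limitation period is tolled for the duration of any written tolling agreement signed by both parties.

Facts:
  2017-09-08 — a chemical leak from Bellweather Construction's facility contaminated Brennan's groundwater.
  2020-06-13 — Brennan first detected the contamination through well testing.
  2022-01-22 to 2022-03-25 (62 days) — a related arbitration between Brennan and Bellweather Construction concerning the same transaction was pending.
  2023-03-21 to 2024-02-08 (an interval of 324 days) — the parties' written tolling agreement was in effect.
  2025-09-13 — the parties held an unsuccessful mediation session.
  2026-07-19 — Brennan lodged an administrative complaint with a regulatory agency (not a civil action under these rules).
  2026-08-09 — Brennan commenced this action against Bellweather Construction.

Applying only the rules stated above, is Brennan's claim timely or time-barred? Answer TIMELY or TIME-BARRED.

Accrual is tied to discovery, so the period began on 2020-06-13 rather than on 2017-09-08 when the act occurred.
Adding the 5 years base period to 2020-06-13 gives a deadline of 2025-06-13, before any tolling.
The pending related arbitration from 2022-01-22 to 2022-03-25 tolled the period for 62 days, extending the deadline to 2025-08-14.
Because the written tolling agreement ran from 2023-03-21 to 2024-02-08, the deadline is extended by 324 days to 2026-07-04.
None of the other events listed affects the running of the period under the stated rules.
Brennan filed on 2026-08-09, after the 2026-07-04 deadline, so the action is time-barred.

TIME-BARRED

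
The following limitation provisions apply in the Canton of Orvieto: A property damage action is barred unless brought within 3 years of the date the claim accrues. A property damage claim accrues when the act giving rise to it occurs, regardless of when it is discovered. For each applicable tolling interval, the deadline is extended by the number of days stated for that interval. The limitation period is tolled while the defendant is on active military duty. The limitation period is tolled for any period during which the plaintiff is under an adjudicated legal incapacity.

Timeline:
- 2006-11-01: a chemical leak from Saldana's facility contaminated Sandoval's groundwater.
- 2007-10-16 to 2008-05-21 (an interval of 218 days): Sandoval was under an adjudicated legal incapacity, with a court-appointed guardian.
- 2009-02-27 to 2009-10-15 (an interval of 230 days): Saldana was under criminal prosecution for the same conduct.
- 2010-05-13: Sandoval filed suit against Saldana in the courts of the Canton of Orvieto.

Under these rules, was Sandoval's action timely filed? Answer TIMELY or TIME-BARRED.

TIMELY

The claim accrued on 2006-11-01, the date of the act.
Adding the 3 years base period to 2006-11-01 gives a deadline of 2009-11-01, before any tolling.
The period was tolled for 218 days by the plaintiff's legal incapacity (2007-10-16 to 2008-05-21), pushing the deadline to 2010-06-07.
Although a criminal prosecution ran from 2009-02-27 to 2009-10-15, the stated rules do not make that a tolling event, so it is disregarded.
Sandoval filed on 2010-05-13, before the 2010-06-07 deadline, so the action is timely.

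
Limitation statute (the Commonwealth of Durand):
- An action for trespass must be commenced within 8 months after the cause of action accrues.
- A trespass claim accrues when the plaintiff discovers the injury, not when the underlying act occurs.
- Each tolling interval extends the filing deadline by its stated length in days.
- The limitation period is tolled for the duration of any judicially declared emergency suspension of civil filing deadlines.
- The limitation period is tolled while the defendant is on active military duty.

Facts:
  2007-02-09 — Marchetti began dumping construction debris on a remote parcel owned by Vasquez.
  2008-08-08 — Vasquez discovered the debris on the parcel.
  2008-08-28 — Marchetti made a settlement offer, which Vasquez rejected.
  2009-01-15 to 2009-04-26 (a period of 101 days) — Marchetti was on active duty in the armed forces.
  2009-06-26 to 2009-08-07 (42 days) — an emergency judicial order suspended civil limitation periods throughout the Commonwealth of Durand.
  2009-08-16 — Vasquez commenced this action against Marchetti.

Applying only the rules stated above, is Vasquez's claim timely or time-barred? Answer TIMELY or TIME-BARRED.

TIMELY

Under the discovery rule, the claim accrued on 2008-08-08, when Vasquez discovered the injury — not on the 2007-02-09 date of the underlying act.
Adding the 8 months base period to 2008-08-08 gives a deadline of 2009-04-08, before any tolling.
Because the defendant's active military service ran from 2009-01-15 to 2009-04-26, the deadline is extended by 101 days to 2009-07-18.
The period was tolled for 42 days by the emergency suspension of filing deadlines (2009-06-26 to 2009-08-07), pushing the deadline to 2009-08-29.
Nothing else in the chronology tolls or restarts the period.
Vasquez filed on 2009-08-16, before the 2009-08-29 deadline, so the action is timely.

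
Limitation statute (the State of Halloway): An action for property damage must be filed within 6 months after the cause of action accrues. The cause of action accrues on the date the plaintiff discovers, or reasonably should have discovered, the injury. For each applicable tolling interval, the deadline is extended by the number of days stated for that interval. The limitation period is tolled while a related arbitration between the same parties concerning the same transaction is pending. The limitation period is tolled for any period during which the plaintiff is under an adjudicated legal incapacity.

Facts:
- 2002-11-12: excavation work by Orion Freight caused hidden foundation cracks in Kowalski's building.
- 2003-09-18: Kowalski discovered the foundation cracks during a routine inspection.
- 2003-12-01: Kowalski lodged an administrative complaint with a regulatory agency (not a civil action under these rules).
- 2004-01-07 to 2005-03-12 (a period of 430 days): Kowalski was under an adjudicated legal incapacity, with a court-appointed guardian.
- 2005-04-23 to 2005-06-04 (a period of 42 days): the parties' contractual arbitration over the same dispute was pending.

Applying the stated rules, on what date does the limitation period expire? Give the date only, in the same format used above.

The claim did not accrue until Kowalski discovered the injury on 2003-09-18; the 2002-11-12 act date does not start the clock under the stated rule.
The untolled deadline — 6 months after 2003-09-18 — is 2004-03-18.
The plaintiff's legal incapacity from 2004-01-07 to 2005-03-12 tolled the period for 430 days, extending the deadline to 2005-05-22.
The pending related arbitration from 2005-04-23 to 2005-06-04 tolled the period for 42 days, extending the deadline to 2005-07-03.
Nothing else in the chronology tolls or restarts the period.

2005-07-03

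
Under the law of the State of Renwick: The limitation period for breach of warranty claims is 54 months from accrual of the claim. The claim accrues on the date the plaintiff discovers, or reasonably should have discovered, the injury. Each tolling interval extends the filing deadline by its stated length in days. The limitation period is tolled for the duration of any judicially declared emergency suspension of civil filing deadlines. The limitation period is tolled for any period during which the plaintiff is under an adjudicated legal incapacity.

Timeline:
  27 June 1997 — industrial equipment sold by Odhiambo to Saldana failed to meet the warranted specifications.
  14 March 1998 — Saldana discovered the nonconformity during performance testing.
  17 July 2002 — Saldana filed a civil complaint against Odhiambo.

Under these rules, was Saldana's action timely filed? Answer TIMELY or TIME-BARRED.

TIMELY

Under the discovery rule, the claim accrued on 14 March 1998, when Saldana discovered the injury — not on the 27 June 1997 date of the underlying act.
Adding the 54 months base period to 14 March 1998 gives a deadline of 14 September 2002, before any tolling.
Filing on 17 July 2002 beat the 14 September 2002 deadline — the action is timely.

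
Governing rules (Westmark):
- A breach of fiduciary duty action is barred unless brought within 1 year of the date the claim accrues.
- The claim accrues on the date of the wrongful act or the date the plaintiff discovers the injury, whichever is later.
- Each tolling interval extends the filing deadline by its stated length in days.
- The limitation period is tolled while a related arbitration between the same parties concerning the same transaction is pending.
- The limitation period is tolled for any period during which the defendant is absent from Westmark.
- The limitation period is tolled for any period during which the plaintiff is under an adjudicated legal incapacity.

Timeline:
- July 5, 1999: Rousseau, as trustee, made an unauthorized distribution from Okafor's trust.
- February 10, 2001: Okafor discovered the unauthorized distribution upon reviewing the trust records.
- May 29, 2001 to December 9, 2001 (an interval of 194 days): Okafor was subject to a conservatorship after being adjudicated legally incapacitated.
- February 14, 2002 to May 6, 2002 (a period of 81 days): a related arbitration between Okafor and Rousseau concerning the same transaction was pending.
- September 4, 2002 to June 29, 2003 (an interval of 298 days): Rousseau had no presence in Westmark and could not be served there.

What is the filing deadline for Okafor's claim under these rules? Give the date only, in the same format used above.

Taking the later of the act (July 5, 1999) and discovery (February 10, 2001), the claim accrued on February 10, 2001.
The untolled deadline — 1 year after February 10, 2001 — is February 10, 2002.
Because the plaintiff's legal incapacity ran from May 29, 2001 to December 9, 2001, the deadline is extended by 194 days to August 23, 2002.
The period was tolled for 81 days by the pending related arbitration (February 14, 2002 to May 6, 2002), pushing the deadline to November 12, 2002.
The defendant's absence from the jurisdiction from September 4, 2002 to June 29, 2003 tolled the period for 298 days, extending the deadline to September 6, 2003.

September 6, 2003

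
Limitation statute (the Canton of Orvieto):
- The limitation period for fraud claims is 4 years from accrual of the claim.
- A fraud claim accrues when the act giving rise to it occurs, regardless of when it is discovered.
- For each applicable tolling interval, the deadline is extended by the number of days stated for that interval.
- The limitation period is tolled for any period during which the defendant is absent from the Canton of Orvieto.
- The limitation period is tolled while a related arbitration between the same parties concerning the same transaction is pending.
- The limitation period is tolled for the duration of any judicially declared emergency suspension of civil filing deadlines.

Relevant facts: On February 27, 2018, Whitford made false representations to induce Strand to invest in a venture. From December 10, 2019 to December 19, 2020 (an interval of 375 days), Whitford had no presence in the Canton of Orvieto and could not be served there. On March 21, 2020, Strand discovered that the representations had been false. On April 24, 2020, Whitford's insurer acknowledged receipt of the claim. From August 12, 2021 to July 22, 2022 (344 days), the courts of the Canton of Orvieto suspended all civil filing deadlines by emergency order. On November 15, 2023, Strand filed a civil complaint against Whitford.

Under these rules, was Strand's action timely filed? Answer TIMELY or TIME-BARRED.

Accrual is governed by the date of the act, so the period began to run on February 27, 2018; the later discovery on March 21, 2020 is irrelevant under the stated rule.
Adding the 4 years base period to February 27, 2018 gives a deadline of February 27, 2022, before any tolling.
The defendant's absence from the jurisdiction from December 10, 2019 to December 19, 2020 tolled the period for 375 days, extending the deadline to March 9, 2023.
Because the emergency suspension of filing deadlines ran from August 12, 2021 to July 22, 2022, the deadline is extended by 344 days to February 16, 2024.
The other events in the timeline have no effect on the limitation period under the stated rules.
The November 15, 2023 filing precedes the February 16, 2024 deadline; the claim is timely.

TIMELY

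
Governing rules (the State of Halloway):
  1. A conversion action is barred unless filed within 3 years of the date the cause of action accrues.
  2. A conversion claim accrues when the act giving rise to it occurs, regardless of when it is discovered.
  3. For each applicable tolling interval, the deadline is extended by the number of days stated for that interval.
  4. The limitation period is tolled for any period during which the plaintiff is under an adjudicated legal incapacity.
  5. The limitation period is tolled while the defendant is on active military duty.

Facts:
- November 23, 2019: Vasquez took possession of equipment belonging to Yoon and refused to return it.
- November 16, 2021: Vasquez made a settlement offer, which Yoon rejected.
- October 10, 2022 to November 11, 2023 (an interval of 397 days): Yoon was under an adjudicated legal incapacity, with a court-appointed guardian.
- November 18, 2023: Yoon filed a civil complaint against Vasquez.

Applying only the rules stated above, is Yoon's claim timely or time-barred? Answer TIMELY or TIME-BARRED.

The limitation period began to run on November 23, 2019.
3 years from November 23, 2019 is November 23, 2022.
The period was tolled for 397 days by the plaintiff's legal incapacity (October 10, 2022 to November 11, 2023), pushing the deadline to December 25, 2023.
Nothing else in the chronology tolls or restarts the period.
Yoon filed on November 18, 2023, before the December 25, 2023 deadline, so the action is timely.

TIMELY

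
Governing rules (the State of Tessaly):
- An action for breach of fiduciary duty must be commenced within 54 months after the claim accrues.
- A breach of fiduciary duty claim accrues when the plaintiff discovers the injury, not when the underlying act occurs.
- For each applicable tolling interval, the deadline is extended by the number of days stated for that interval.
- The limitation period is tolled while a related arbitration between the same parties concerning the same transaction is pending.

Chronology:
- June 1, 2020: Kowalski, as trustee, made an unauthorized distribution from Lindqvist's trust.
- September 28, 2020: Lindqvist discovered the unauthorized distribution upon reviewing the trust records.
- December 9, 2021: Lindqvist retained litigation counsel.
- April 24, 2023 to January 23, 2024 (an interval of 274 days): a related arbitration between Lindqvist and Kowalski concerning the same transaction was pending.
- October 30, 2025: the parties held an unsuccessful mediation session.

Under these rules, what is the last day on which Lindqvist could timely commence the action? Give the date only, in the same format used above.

December 27, 2025

The claim did not accrue until Lindqvist discovered the injury on September 28, 2020; the June 1, 2020 act date does not start the clock under the stated rule.
Adding the 54 months base period to September 28, 2020 gives a deadline of March 28, 2025, before any tolling.
Because the pending related arbitration ran from April 24, 2023 to January 23, 2024, the deadline is extended by 274 days to December 27, 2025.
None of the other events listed affects the running of the period under the stated rules.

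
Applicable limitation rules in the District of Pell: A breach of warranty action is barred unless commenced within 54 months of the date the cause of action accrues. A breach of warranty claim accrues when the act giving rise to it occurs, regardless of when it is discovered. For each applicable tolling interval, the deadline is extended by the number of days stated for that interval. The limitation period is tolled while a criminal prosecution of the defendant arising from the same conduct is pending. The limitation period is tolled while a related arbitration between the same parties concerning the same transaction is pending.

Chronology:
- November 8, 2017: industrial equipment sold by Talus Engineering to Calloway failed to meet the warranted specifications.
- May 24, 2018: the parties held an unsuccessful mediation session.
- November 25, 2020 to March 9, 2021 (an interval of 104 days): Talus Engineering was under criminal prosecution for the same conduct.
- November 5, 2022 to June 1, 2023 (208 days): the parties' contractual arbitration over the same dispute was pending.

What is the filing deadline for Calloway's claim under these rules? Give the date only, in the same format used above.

August 20, 2022

The limitation period began to run on November 8, 2017.
Adding the 54 months base period to November 8, 2017 gives a deadline of May 8, 2022, before any tolling.
Because the pending criminal prosecution ran from November 25, 2020 to March 9, 2021, the deadline is extended by 104 days to August 20, 2022.
The pending related arbitration starting November 5, 2022 came too late — the period had run on August 20, 2022 — and so does not extend the deadline.
The other events in the timeline have no effect on the limitation period under the stated rules.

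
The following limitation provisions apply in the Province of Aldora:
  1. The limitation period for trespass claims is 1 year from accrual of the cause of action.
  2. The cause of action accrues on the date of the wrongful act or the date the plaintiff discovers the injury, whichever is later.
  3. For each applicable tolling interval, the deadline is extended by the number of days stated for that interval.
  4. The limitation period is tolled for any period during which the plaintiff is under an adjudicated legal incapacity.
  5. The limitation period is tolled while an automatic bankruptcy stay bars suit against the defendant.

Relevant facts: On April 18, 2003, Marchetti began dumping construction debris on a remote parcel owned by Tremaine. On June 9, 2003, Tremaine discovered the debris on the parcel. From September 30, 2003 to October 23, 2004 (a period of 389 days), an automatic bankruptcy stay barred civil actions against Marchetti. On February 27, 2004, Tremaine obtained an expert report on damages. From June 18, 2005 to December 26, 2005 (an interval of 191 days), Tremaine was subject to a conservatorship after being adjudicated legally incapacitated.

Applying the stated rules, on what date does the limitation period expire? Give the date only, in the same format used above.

January 10, 2006

Because discovery on June 9, 2003 post-dates the April 18, 2003 act, accrual under the later-of rule falls on June 9, 2003.
1 year from June 9, 2003 is June 9, 2004.
Because the automatic bankruptcy stay ran from September 30, 2003 to October 23, 2004, the deadline is extended by 389 days to July 3, 2005.
The plaintiff's legal incapacity from June 18, 2005 to December 26, 2005 tolled the period for 191 days, extending the deadline to January 10, 2006.
Nothing else in the chronology tolls or restarts the period.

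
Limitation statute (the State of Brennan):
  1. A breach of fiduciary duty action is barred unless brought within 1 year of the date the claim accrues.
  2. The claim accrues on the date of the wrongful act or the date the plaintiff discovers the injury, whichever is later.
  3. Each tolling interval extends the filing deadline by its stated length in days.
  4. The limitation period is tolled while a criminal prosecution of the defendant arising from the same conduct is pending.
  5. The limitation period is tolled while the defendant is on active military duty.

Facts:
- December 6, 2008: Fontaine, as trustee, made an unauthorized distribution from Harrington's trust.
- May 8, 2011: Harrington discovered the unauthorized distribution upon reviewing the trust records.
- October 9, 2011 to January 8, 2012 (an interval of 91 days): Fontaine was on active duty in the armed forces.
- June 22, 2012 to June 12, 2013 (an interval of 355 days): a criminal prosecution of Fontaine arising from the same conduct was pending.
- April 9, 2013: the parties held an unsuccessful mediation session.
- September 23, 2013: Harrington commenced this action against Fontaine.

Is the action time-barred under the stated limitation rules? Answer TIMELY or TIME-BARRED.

Because discovery on May 8, 2011 post-dates the December 6, 2008 act, accrual under the later-of rule falls on May 8, 2011.
1 year from May 8, 2011 is May 8, 2012.
The period was tolled for 91 days by the defendant's active military service (October 9, 2011 to January 8, 2012), pushing the deadline to August 7, 2012.
The period was tolled for 355 days by the pending criminal prosecution (June 22, 2012 to June 12, 2013), pushing the deadline to July 28, 2013.
Nothing else in the chronology tolls or restarts the period.
Harrington filed on September 23, 2013, after the July 28, 2013 deadline, so the action is time-barred.

TIME-BARRED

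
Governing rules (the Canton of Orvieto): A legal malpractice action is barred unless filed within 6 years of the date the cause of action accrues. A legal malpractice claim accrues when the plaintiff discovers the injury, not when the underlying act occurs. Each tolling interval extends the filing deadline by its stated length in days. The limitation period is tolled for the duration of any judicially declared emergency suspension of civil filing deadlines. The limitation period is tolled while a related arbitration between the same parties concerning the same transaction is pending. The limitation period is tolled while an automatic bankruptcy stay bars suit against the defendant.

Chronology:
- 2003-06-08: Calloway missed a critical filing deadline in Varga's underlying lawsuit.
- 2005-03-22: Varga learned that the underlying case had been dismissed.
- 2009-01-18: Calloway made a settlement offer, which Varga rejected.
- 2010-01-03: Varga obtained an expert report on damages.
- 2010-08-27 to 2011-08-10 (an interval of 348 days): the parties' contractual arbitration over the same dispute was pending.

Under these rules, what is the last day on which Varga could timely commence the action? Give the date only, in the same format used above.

2012-03-04

The claim did not accrue until Varga discovered the injury on 2005-03-22; the 2003-06-08 act date does not start the clock under the stated rule.
Adding the 6 years base period to 2005-03-22 gives a deadline of 2011-03-22, before any tolling.
Because the pending related arbitration ran from 2010-08-27 to 2011-08-10, the deadline is extended by 348 days to 2012-03-04.
Nothing else in the chronology tolls or restarts the period.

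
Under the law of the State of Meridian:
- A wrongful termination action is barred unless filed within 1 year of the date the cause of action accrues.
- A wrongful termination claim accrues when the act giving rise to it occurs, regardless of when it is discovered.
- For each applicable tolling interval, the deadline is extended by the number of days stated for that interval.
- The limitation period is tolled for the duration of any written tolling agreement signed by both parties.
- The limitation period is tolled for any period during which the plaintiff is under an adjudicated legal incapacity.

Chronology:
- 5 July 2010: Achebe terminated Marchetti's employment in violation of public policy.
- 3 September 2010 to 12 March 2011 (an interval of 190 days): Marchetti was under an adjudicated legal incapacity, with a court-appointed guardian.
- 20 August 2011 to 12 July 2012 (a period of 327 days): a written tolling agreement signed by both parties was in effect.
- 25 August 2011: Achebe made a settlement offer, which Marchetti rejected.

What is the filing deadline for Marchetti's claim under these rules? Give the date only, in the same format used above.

The claim accrued on 5 July 2010, when the wrongful act occurred.
The untolled deadline — 1 year after 5 July 2010 — is 5 July 2011.
The plaintiff's legal incapacity from 3 September 2010 to 12 March 2011 tolled the period for 190 days, extending the deadline to 11 January 2012.
Because the written tolling agreement ran from 20 August 2011 to 12 July 2012, the deadline is extended by 327 days to 3 December 2012.
None of the other events listed affects the running of the period under the stated rules.

3 December 2012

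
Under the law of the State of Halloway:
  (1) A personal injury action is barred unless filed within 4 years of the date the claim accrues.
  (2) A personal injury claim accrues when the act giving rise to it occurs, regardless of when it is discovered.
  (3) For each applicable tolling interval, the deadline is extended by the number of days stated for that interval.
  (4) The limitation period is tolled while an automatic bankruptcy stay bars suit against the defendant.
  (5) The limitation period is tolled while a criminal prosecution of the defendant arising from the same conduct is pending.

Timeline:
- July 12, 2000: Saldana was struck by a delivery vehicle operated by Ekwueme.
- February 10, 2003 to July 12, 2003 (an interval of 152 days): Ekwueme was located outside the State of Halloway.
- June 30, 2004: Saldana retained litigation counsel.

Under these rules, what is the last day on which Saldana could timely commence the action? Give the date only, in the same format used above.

The limitation period began to run on July 12, 2000.
Adding the 4 years base period to July 12, 2000 gives a deadline of July 12, 2004, before any tolling.
The defendant's absence from the jurisdiction from February 10, 2003 to July 12, 2003 does not toll the period, because no stated rule makes the defendant's absence a tolling event.
The other events in the timeline have no effect on the limitation period under the stated rules.

July 12, 2004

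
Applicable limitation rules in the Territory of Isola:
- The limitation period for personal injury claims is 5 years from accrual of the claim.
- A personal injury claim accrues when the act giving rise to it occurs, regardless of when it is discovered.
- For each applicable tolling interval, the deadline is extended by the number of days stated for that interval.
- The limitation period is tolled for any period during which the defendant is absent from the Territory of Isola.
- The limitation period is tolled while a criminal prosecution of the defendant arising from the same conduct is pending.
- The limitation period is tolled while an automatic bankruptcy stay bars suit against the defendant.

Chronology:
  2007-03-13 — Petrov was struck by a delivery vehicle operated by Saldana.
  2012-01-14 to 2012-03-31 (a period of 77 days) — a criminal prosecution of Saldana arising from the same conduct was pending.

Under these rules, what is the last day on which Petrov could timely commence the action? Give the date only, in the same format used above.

The limitation period began to run on 2007-03-13.
Adding the 5 years base period to 2007-03-13 gives a deadline of 2012-03-13, before any tolling.
The period was tolled for 77 days by the pending criminal prosecution (2012-01-14 to 2012-03-31), pushing the deadline to 2012-05-29.

2012-05-29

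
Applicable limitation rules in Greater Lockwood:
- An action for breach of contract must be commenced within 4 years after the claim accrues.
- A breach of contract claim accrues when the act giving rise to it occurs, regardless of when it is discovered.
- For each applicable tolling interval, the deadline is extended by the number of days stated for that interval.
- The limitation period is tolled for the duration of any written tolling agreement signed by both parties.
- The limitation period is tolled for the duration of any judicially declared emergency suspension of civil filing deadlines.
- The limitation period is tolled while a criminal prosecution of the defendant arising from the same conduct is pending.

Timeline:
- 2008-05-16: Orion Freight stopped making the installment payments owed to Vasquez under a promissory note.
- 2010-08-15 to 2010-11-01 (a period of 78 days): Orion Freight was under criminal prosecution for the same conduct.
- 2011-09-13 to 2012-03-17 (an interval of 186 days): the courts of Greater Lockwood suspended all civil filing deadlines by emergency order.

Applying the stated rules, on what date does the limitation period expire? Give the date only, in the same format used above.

2013-02-04

The limitation period began to run on 2008-05-16.
4 years from 2008-05-16 is 2012-05-16.
The pending criminal prosecution from 2010-08-15 to 2010-11-01 tolled the period for 78 days, extending the deadline to 2012-08-02.
The period was tolled for 186 days by the emergency suspension of filing deadlines (2011-09-13 to 2012-03-17), pushing the deadline to 2013-02-04.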